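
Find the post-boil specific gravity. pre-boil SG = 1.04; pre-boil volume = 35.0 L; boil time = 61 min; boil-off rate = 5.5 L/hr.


V_post = V_pre − rate·(t/60);  SG_post = 1 + (SG_pre−1)·V_pre/V_post
V_post = 35.0 − 5.5·(61/60) = 29.4083
SG_post = 1 + (1.04 − 1)·35.0/29.4083

1.0476


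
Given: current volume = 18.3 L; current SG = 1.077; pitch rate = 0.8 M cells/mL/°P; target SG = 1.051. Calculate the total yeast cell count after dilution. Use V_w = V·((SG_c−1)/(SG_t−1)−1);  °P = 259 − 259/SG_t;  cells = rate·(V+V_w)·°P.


V_w = 18.3·((1.077−1)/(1.051−1)−1) = 9.3294
V_final = 18.3 + 9.3294 = 27.6294
°P = 259 − 259/1.051 = 12.5680
cells = 0.8·27.6294·12.5680

277.7978 billion cells


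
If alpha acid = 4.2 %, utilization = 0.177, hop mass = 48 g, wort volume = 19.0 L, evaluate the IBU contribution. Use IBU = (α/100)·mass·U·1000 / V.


IBU = (4.2/100)·48·0.177·1000 / 19.0

18.7806 IBU


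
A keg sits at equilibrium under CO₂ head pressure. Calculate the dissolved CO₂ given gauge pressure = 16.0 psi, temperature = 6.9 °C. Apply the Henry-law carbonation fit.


vols = (P + 14.695)·(0.01821 + 0.09011·e^(−0.04·T))
vols = (16.0 + 14.695)·(0.01821 + 0.09011·e^(−0.04·6.9))

2.6578 volumes


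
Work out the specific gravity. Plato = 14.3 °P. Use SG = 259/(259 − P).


SG = 259/(259 − 14.3)

1.0584


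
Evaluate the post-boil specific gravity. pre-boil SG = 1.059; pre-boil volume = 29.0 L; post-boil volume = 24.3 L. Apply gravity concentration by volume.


SG_post = 1 + (SG_pre − 1)·V_pre/V_post
pts_pre = (1.059 − 1)·1000 = 59.0000
pts_post = 59.0000·29.0/24.3 = 70.4115
SG_post = 1 + 70.4115/1000

1.0704


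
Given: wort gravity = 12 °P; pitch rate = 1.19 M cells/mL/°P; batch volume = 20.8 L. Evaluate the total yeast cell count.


cells (billions) = rate · V_L · °P
cells = 1.19 · 20.8 · 12

297.0240 billion cells


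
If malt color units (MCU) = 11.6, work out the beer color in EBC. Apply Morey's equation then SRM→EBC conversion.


SRM = 1.4922·MCU^0.6859;  EBC = SRM·1.97
SRM = 1.4922·11.6^0.6859 = 8.0157
EBC = 8.0157·1.97

15.7908 EBC


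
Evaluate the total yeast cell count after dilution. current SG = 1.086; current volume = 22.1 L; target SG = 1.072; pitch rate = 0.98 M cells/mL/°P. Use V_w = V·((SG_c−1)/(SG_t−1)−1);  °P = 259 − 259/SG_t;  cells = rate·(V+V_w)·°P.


V_w = 22.1·((1.086−1)/(1.072−1)−1) = 4.2972
V_final = 22.1 + 4.2972 = 26.3972
°P = 259 − 259/1.072 = 17.3955
cells = 0.98·26.3972·17.3955

450.0096 billion cells


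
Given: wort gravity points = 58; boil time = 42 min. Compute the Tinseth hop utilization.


U = 1.65·0.000125^(GP/1000) · (1 − e^(−0.04·t))/4.15
bigness = 1.65·0.000125^(58/1000) = 0.9797
boil_factor = (1 − e^(−0.04·42))/4.15 = 0.1961
U = 0.9797 · 0.1961

0.1921


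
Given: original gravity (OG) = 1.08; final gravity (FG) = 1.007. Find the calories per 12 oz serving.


ABW = (OG−FG)·131.25·0.79/FG;  °P = 259 − 259/SG (for OG→OE and FG→AE);  RE = 0.1808·OE + 0.8192·AE;  Cal = (6.9·ABW + 4·(RE−0.1))·FG·3.55
ABW = (1.08 − 1.007)·131.25·0.79/1.007 = 7.5166
OE = 259 − 259/1.08 = 19.1852 °P
AE = 259 − 259/1.007 = 1.8004 °P
RE = 0.1808·19.1852 + 0.8192·1.8004 = 4.9436 °P
Cal = (6.9·7.5166 + 4·(4.9436−0.1))·1.007·3.55

254.6673 kcal


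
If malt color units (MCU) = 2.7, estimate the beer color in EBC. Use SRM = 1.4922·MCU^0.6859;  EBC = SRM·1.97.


SRM = 1.4922·2.7^0.6859 = 2.9492
EBC = 2.9492·1.97

5.8099 EBC


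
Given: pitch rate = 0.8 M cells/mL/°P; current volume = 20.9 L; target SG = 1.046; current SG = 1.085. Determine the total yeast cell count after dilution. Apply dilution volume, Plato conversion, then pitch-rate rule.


V_w = V·((SG_c−1)/(SG_t−1)−1);  °P = 259 − 259/SG_t;  cells = rate·(V+V_w)·°P
V_w = 20.9·((1.085−1)/(1.046−1)−1) = 17.7196
V_final = 20.9 + 17.7196 = 38.6196
°P = 259 − 259/1.046 = 11.3901
cells = 0.8·38.6196·11.3901

351.9033 billion cells


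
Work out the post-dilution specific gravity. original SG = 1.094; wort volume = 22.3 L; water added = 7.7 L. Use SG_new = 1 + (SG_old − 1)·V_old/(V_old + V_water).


pts = (1.094 − 1)·1000·22.3/(22.3 + 7.7) = 69.8733
SG_new = 1 + 69.8733/1000

1.0699


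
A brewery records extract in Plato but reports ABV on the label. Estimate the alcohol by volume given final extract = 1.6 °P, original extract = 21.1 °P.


SG = 259/(259 − P);  ABV = (OG − FG)·131.25
OG = 259/(259 − 21.1) = 1.0887
FG = 259/(259 − 1.6) = 1.0062
ABV = (1.0887 − 1.0062)·131.25

10.8251 % ABV


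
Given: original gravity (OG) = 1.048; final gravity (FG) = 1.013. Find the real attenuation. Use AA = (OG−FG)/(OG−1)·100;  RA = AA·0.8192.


AA = (1.048 − 1.013)/(1.048 − 1)·100 = 72.9167
RA = 72.9167·0.8192

59.7333 %


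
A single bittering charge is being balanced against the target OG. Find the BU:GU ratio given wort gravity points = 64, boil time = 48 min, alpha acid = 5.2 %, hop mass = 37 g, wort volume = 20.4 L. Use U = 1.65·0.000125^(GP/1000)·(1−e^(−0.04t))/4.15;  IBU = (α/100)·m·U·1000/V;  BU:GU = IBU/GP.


U = 1.65·0.000125^(64/1000)·(1−e^(−0.04·48))/4.15 = 0.1909
IBU = (5.2/100)·37·0.1909·1000/20.4 = 18.0037
BU:GU = 18.0037/64

0.2813


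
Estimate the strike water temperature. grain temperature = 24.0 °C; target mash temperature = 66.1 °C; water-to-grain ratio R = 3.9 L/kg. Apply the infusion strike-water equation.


T_strike = (0.41/R)·(T_mash − T_grain) + T_mash
T_strike = (0.41/3.9)·(66.1 − 24.0) + 66.1

70.5259 °C


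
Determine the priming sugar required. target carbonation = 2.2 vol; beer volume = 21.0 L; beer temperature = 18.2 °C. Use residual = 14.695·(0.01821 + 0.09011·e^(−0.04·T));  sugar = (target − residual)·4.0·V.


residual = 14.695·(0.01821 + 0.09011·e^(−0.04·18.2)) = 0.9070
sugar = (2.2 − 0.9070)·4.0·21.0

108.6119 g


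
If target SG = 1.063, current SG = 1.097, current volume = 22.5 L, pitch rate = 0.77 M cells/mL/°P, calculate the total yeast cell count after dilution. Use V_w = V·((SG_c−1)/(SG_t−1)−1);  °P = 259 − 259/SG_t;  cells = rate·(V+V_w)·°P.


V_w = 22.5·((1.097−1)/(1.063−1)−1) = 12.1429
V_final = 22.5 + 12.1429 = 34.6429
°P = 259 − 259/1.063 = 15.3500
cells = 0.77·34.6429·15.3500

409.4600 billion cells


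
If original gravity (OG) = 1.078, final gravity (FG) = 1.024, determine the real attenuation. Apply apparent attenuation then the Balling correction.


AA = (OG−FG)/(OG−1)·100;  RA = AA·0.8192
AA = (1.078 − 1.024)/(1.078 − 1)·100 = 69.2308
RA = 69.2308·0.8192

56.7138 %


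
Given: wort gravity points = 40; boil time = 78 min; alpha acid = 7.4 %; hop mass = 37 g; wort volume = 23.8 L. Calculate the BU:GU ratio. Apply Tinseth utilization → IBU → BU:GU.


U = 1.65·0.000125^(GP/1000)·(1−e^(−0.04t))/4.15;  IBU = (α/100)·m·U·1000/V;  BU:GU = IBU/GP
U = 1.65·0.000125^(40/1000)·(1−e^(−0.04·78))/4.15 = 0.2653
IBU = (7.4/100)·37·0.2653·1000/23.8 = 30.5179
BU:GU = 30.5179/40

0.7629


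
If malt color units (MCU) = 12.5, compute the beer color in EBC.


SRM = 1.4922·MCU^0.6859;  EBC = SRM·1.97
SRM = 1.4922·12.5^0.6859 = 8.4372
EBC = 8.4372·1.97

16.6213 EBC


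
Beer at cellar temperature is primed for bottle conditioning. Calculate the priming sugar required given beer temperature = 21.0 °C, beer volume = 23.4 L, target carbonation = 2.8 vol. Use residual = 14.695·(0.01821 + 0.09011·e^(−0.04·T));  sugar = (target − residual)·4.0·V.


residual = 14.695·(0.01821 + 0.09011·e^(−0.04·21.0)) = 0.8393
sugar = (2.8 − 0.8393)·4.0·23.4

183.5260 g


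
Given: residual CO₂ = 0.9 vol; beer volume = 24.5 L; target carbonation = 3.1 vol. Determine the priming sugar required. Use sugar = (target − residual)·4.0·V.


sugar = (3.1 − 0.9)·4.0·24.5

215.6000 g


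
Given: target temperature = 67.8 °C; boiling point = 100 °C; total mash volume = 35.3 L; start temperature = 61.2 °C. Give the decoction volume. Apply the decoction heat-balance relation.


V_dec = V_total·(T_target − T_start)/(T_boil − T_start)
V_dec = 35.3·(67.8 − 61.2)/(100 − 61.2)

6.0046 L


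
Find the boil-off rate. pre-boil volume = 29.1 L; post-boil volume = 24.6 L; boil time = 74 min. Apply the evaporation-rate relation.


rate = (V_pre − V_post) / (t_min/60)
rate = (29.1 − 24.6) / (74/60)

3.6486 L/hr


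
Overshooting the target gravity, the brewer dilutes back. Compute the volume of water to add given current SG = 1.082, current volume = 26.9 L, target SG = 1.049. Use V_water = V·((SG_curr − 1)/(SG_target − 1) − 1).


V_water = 26.9·((1.082 − 1)/(1.049 − 1) − 1)

18.1163 L


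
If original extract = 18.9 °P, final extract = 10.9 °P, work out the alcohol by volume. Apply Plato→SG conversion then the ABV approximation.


SG = 259/(259 − P);  ABV = (OG − FG)·131.25
OG = 259/(259 − 18.9) = 1.0787
FG = 259/(259 − 10.9) = 1.0439
ABV = (1.0787 − 1.0439)·131.25

4.5653 % ABV


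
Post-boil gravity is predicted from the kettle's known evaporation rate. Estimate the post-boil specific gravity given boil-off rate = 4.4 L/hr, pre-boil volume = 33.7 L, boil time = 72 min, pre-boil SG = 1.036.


V_post = V_pre − rate·(t/60);  SG_post = 1 + (SG_pre−1)·V_pre/V_post
V_post = 33.7 − 4.4·(72/60) = 28.4200
SG_post = 1 + (1.036 − 1)·33.7/28.4200

1.0427


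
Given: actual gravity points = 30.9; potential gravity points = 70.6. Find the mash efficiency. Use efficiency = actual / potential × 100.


efficiency = 30.9 / 70.6 × 100

43.7677 %


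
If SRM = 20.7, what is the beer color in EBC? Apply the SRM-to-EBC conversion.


EBC = SRM · 1.97
EBC = 20.7 · 1.97

40.7790 EBC


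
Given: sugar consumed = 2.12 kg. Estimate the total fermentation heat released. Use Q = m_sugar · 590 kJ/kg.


Q = 2.12 · 590

1250.8000 kJ


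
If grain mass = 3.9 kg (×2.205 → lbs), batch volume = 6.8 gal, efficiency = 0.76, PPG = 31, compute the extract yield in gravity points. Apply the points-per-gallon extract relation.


points = lbs × PPG × eff / vol
lbs = 3.9 × 2.205 = 8.5995
points = 8.5995 × 31 × 0.76 / 6.8

29.7947 points


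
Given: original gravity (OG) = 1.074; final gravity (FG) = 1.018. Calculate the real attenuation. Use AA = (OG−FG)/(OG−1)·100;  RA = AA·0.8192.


AA = (1.074 − 1.018)/(1.074 − 1)·100 = 75.6757
RA = 75.6757·0.8192

61.9935 %


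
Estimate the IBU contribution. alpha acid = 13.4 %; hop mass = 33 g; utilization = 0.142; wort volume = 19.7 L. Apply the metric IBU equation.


IBU = (α/100)·mass·U·1000 / V
IBU = (13.4/100)·33·0.142·1000 / 19.7

31.8743 IBU


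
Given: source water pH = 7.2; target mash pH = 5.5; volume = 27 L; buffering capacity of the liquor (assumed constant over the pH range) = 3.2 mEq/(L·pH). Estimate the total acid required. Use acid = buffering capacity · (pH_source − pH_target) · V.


acid = 3.2 · (7.2 − 5.5) · 27

146.8800 mEq


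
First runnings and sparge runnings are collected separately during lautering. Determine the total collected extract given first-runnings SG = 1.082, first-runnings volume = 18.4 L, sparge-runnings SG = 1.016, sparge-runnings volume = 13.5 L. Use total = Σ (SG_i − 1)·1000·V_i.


first = (1.082 − 1)·1000·18.4 = 1508.8000
sparge = (1.016 − 1)·1000·13.5 = 216.0000
total = 1508.8000 + 216.0000

1724.8000 gravity·L


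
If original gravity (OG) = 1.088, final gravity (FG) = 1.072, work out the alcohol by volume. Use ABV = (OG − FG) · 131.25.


ABV = (1.088 − 1.072) · 131.25

2.1000 % ABV


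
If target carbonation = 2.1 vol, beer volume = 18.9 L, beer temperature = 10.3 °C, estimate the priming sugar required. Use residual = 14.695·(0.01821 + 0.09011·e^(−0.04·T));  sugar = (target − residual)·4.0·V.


residual = 14.695·(0.01821 + 0.09011·e^(−0.04·10.3)) = 1.1446
sugar = (2.1 − 1.1446)·4.0·18.9

72.2265 g


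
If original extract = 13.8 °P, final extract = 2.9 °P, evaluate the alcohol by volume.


SG = 259/(259 − P);  ABV = (OG − FG)·131.25
OG = 259/(259 − 13.8) = 1.0563
FG = 259/(259 − 2.9) = 1.0113
ABV = (1.0563 − 1.0113)·131.25

5.9006 % ABV


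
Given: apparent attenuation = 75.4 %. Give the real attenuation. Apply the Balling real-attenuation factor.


RA = AA · 0.8192
RA = 75.4 · 0.8192

61.7677 %


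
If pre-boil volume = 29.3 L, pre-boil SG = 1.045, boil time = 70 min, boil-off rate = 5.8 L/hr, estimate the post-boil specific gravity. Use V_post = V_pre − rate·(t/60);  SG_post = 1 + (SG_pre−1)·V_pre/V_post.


V_post = 29.3 − 5.8·(70/60) = 22.5333
SG_post = 1 + (1.045 − 1)·29.3/22.5333

1.0585


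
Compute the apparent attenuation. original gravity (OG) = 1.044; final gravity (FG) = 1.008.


AA = (OG − FG)/(OG − 1) · 100
AA = (1.044 − 1.008)/(1.044 − 1) · 100

81.8182 %


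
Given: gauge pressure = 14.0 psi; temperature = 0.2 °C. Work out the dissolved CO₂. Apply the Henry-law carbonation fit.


vols = (P + 14.695)·(0.01821 + 0.09011·e^(−0.04·T))
vols = (14.0 + 14.695)·(0.01821 + 0.09011·e^(−0.04·0.2))

3.0876 volumes


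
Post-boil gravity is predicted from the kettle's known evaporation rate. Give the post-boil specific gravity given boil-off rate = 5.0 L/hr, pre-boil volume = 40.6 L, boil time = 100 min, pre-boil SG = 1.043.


V_post = V_pre − rate·(t/60);  SG_post = 1 + (SG_pre−1)·V_pre/V_post
V_post = 40.6 − 5.0·(100/60) = 32.2667
SG_post = 1 + (1.043 − 1)·40.6/32.2667

1.0541


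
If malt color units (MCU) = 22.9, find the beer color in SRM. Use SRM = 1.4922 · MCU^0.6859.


SRM = 1.4922 · 22.9^0.6859

12.7802 SRM


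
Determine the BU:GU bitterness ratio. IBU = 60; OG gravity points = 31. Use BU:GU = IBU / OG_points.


BU:GU = 60 / 31

1.9355


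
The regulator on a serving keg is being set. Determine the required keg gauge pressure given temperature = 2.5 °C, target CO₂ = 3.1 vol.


psi = vols/(0.01821 + 0.09011·e^(−0.04·T)) − 14.695
psi = 3.1/(0.01821 + 0.09011·e^(−0.04·2.5)) − 14.695

16.3843 psi


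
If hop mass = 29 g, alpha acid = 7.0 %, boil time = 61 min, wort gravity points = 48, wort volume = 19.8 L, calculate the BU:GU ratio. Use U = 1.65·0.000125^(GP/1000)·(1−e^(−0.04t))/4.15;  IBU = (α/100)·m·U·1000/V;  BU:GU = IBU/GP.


U = 1.65·0.000125^(48/1000)·(1−e^(−0.04·61))/4.15 = 0.2358
IBU = (7.0/100)·29·0.2358·1000/19.8 = 24.1720
BU:GU = 24.1720/48

0.5036


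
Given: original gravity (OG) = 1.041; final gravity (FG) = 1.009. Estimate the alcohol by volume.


ABV = (OG − FG) · 131.25
ABV = (1.041 − 1.009) · 131.25

4.2000 % ABV


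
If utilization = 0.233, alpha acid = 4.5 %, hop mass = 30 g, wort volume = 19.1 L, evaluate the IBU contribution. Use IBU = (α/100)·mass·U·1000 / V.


IBU = (4.5/100)·30·0.233·1000 / 19.1

16.4686 IBU


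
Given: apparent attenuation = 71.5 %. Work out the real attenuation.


RA = AA · 0.8192
RA = 71.5 · 0.8192

58.5728 %


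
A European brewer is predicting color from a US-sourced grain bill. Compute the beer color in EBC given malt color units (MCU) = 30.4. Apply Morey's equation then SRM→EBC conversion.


SRM = 1.4922·MCU^0.6859;  EBC = SRM·1.97
SRM = 1.4922·30.4^0.6859 = 15.5214
EBC = 15.5214·1.97

30.5771 EBC


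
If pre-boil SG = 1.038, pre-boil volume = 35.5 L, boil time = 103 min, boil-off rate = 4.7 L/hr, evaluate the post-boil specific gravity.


V_post = V_pre − rate·(t/60);  SG_post = 1 + (SG_pre−1)·V_pre/V_post
V_post = 35.5 − 4.7·(103/60) = 27.4317
SG_post = 1 + (1.038 − 1)·35.5/27.4317

1.0492


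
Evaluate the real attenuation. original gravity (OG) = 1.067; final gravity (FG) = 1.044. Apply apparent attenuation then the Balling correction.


AA = (OG−FG)/(OG−1)·100;  RA = AA·0.8192
AA = (1.067 − 1.044)/(1.067 − 1)·100 = 34.3284
RA = 34.3284·0.8192

28.1218 %


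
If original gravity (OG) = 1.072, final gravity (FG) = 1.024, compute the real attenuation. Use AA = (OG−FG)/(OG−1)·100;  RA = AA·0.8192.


AA = (1.072 − 1.024)/(1.072 − 1)·100 = 66.6667
RA = 66.6667·0.8192

54.6133 %


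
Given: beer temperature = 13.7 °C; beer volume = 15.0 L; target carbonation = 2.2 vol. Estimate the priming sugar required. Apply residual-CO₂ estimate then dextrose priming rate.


residual = 14.695·(0.01821 + 0.09011·e^(−0.04·T));  sugar = (target − residual)·4.0·V
residual = 14.695·(0.01821 + 0.09011·e^(−0.04·13.7)) = 1.0331
sugar = (2.2 − 1.0331)·4.0·15.0

70.0138 g


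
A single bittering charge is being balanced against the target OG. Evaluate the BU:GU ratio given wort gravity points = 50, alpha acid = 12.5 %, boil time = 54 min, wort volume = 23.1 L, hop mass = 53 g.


U = 1.65·0.000125^(GP/1000)·(1−e^(−0.04t))/4.15;  IBU = (α/100)·m·U·1000/V;  BU:GU = IBU/GP
U = 1.65·0.000125^(50/1000)·(1−e^(−0.04·54))/4.15 = 0.2244
IBU = (12.5/100)·53·0.2244·1000/23.1 = 64.3634
BU:GU = 64.3634/50

1.2873


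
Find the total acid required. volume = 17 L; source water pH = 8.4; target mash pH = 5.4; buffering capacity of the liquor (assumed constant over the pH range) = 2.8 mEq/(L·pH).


acid = buffering capacity · (pH_source − pH_target) · V
acid = 2.8 · (8.4 − 5.4) · 17

142.8000 mEq


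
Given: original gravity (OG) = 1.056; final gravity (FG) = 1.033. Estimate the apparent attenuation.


AA = (OG − FG)/(OG − 1) · 100
AA = (1.056 − 1.033)/(1.056 − 1) · 100

41.0714 %


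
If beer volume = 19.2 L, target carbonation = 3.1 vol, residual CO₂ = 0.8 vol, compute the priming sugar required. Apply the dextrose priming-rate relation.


sugar = (target − residual)·4.0·V
sugar = (3.1 − 0.8)·4.0·19.2

176.6400 g


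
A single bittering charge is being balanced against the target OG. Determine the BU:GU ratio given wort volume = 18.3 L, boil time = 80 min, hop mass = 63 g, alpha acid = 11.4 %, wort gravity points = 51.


U = 1.65·0.000125^(GP/1000)·(1−e^(−0.04t))/4.15;  IBU = (α/100)·m·U·1000/V;  BU:GU = IBU/GP
U = 1.65·0.000125^(51/1000)·(1−e^(−0.04·80))/4.15 = 0.2412
IBU = (11.4/100)·63·0.2412·1000/18.3 = 94.6453
BU:GU = 94.6453/51

1.8558


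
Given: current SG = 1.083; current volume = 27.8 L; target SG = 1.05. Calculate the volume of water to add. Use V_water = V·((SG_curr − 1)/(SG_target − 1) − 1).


V_water = 27.8·((1.083 − 1)/(1.05 − 1) − 1)

18.3480 L


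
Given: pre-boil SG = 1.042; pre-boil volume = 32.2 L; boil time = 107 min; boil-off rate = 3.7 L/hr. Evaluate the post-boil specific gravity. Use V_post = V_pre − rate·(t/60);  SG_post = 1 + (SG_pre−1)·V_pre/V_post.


V_post = 32.2 − 3.7·(107/60) = 25.6017
SG_post = 1 + (1.042 − 1)·32.2/25.6017

1.0528


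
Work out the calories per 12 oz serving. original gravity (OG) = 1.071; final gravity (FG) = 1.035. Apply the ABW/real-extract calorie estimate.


ABW = (OG−FG)·131.25·0.79/FG;  °P = 259 − 259/SG (for OG→OE and FG→AE);  RE = 0.1808·OE + 0.8192·AE;  Cal = (6.9·ABW + 4·(RE−0.1))·FG·3.55
ABW = (1.071 − 1.035)·131.25·0.79/1.035 = 3.6065
OE = 259 − 259/1.071 = 17.1699 °P
AE = 259 − 259/1.035 = 8.7585 °P
RE = 0.1808·17.1699 + 0.8192·8.7585 = 10.2792 °P
Cal = (6.9·3.6065 + 4·(10.2792−0.1))·1.035·3.55

241.0381 kcal


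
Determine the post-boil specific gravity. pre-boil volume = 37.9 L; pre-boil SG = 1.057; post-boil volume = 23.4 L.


SG_post = 1 + (SG_pre − 1)·V_pre/V_post
pts_pre = (1.057 − 1)·1000 = 57.0000
pts_post = 57.0000·37.9/23.4 = 92.3205
SG_post = 1 + 92.3205/1000

1.0923


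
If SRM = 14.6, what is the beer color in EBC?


EBC = SRM · 1.97
EBC = 14.6 · 1.97

28.7620 EBC


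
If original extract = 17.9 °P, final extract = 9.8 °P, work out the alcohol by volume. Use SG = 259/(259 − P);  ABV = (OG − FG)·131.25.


OG = 259/(259 − 17.9) = 1.0742
FG = 259/(259 − 9.8) = 1.0393
ABV = (1.0742 − 1.0393)·131.25

4.5829 % ABV


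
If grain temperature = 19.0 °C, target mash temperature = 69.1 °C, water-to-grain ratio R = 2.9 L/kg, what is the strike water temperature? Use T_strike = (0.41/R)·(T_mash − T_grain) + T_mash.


T_strike = (0.41/2.9)·(69.1 − 19.0) + 69.1

76.1831 °C


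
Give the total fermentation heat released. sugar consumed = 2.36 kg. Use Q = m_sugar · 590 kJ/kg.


Q = 2.36 · 590

1392.4000 kJ


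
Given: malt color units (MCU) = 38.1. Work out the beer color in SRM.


SRM = 1.4922 · MCU^0.6859
SRM = 1.4922 · 38.1^0.6859

18.1211 SRM


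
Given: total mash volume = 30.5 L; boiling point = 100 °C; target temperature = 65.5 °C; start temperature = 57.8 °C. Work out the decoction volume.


V_dec = V_total·(T_target − T_start)/(T_boil − T_start)
V_dec = 30.5·(65.5 − 57.8)/(100 − 57.8)

5.5652 L


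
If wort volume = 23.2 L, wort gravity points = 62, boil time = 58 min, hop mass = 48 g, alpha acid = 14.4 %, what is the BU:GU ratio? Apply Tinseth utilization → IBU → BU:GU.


U = 1.65·0.000125^(GP/1000)·(1−e^(−0.04t))/4.15;  IBU = (α/100)·m·U·1000/V;  BU:GU = IBU/GP
U = 1.65·0.000125^(62/1000)·(1−e^(−0.04·58))/4.15 = 0.2054
IBU = (14.4/100)·48·0.2054·1000/23.2 = 61.1836
BU:GU = 61.1836/62

0.9868


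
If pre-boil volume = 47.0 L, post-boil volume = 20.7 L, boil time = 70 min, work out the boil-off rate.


rate = (V_pre − V_post) / (t_min/60)
rate = (47.0 − 20.7) / (70/60)

22.5429 L/hr


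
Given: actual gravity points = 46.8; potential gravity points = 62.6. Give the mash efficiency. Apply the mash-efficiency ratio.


efficiency = actual / potential × 100
efficiency = 46.8 / 62.6 × 100

74.7604 %


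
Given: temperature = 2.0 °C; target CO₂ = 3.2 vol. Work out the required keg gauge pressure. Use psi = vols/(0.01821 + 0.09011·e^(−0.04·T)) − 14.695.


psi = 3.2/(0.01821 + 0.09011·e^(−0.04·2.0)) − 14.695

16.8657 psi


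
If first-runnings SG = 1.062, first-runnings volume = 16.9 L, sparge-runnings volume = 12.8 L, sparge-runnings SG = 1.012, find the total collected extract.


total = Σ (SG_i − 1)·1000·V_i
first = (1.062 − 1)·1000·16.9 = 1047.8000
sparge = (1.012 − 1)·1000·12.8 = 153.6000
total = 1047.8000 + 153.6000

1201.4000 gravity·L


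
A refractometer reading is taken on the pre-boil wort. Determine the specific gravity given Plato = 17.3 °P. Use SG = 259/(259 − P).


SG = 259/(259 − 17.3)

1.0716


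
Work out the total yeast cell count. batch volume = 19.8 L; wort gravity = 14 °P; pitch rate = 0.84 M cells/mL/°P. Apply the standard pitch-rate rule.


cells (billions) = rate · V_L · °P
cells = 0.84 · 19.8 · 14

232.8480 billion cells


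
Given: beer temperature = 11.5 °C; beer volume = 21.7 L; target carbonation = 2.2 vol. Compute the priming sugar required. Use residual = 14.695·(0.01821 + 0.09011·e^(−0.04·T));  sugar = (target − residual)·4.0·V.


residual = 14.695·(0.01821 + 0.09011·e^(−0.04·11.5)) = 1.1035
sugar = (2.2 − 1.1035)·4.0·21.7

95.1744 g


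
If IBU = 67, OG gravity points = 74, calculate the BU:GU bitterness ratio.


BU:GU = IBU / OG_points
BU:GU = 67 / 74

0.9054


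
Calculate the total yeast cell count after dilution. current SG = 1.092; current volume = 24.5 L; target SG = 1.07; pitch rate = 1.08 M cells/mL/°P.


V_w = V·((SG_c−1)/(SG_t−1)−1);  °P = 259 − 259/SG_t;  cells = rate·(V+V_w)·°P
V_w = 24.5·((1.092−1)/(1.07−1)−1) = 7.7000
V_final = 24.5 + 7.7000 = 32.2000
°P = 259 − 259/1.07 = 16.9439
cells = 1.08·32.2000·16.9439

589.2419 billion cells


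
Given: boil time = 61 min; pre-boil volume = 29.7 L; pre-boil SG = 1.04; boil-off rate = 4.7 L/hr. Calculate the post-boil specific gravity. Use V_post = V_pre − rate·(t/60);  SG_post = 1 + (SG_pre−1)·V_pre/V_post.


V_post = 29.7 − 4.7·(61/60) = 24.9217
SG_post = 1 + (1.04 − 1)·29.7/24.9217

1.0477


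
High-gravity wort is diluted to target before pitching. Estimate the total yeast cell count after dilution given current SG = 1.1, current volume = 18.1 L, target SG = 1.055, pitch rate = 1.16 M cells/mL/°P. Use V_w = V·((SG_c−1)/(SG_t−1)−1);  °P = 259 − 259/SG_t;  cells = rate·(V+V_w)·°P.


V_w = 18.1·((1.1−1)/(1.055−1)−1) = 14.8091
V_final = 18.1 + 14.8091 = 32.9091
°P = 259 − 259/1.055 = 13.5024
cells = 1.16·32.9091·13.5024

515.4468 billion cells


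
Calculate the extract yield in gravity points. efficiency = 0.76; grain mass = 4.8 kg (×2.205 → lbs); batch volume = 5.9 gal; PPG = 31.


points = lbs × PPG × eff / vol
lbs = 4.8 × 2.205 = 10.5840
points = 10.5840 × 31 × 0.76 / 5.9

42.2642 points


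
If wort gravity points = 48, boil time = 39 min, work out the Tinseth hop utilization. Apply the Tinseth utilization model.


U = 1.65·0.000125^(GP/1000) · (1 − e^(−0.04·t))/4.15
bigness = 1.65·0.000125^(48/1000) = 1.0719
boil_factor = (1 − e^(−0.04·39))/4.15 = 0.1903
U = 1.0719 · 0.1903

0.2040


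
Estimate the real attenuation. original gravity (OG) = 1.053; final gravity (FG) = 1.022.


AA = (OG−FG)/(OG−1)·100;  RA = AA·0.8192
AA = (1.053 − 1.022)/(1.053 − 1)·100 = 58.4906
RA = 58.4906·0.8192

47.9155 %


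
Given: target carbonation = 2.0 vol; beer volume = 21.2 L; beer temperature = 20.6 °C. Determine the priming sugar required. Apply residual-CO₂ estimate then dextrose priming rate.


residual = 14.695·(0.01821 + 0.09011·e^(−0.04·T));  sugar = (target − residual)·4.0·V
residual = 14.695·(0.01821 + 0.09011·e^(−0.04·20.6)) = 0.8485
sugar = (2.0 − 0.8485)·4.0·21.2

97.6495 g


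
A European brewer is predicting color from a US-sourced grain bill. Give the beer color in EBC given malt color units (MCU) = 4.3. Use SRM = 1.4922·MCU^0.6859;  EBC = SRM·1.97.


SRM = 1.4922·4.3^0.6859 = 4.0581
EBC = 4.0581·1.97

7.9945 EBC


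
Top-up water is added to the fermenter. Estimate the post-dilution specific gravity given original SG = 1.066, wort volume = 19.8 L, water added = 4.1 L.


SG_new = 1 + (SG_old − 1)·V_old/(V_old + V_water)
pts = (1.066 − 1)·1000·19.8/(19.8 + 4.1) = 54.6778
SG_new = 1 + 54.6778/1000

1.0547


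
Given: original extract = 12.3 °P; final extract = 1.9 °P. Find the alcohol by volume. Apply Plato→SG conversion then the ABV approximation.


SG = 259/(259 − P);  ABV = (OG − FG)·131.25
OG = 259/(259 − 12.3) = 1.0499
FG = 259/(259 − 1.9) = 1.0074
ABV = (1.0499 − 1.0074)·131.25

5.5739 % ABV


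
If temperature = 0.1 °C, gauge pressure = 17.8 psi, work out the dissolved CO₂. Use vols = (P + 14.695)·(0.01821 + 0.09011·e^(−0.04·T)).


vols = (17.8 + 14.695)·(0.01821 + 0.09011·e^(−0.04·0.1))

3.5082 volumes


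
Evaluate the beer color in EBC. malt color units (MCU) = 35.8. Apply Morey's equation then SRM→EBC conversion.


SRM = 1.4922·MCU^0.6859;  EBC = SRM·1.97
SRM = 1.4922·35.8^0.6859 = 17.3634
EBC = 17.3634·1.97

34.2059 EBC


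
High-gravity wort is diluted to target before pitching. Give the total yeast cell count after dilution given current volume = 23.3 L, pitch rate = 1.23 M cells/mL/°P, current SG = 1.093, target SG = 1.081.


V_w = V·((SG_c−1)/(SG_t−1)−1);  °P = 259 − 259/SG_t;  cells = rate·(V+V_w)·°P
V_w = 23.3·((1.093−1)/(1.081−1)−1) = 3.4519
V_final = 23.3 + 3.4519 = 26.7519
°P = 259 − 259/1.081 = 19.4070
cells = 1.23·26.7519·19.4070

638.5840 billion cells


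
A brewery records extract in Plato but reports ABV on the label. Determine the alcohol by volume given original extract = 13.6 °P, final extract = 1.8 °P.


SG = 259/(259 − P);  ABV = (OG − FG)·131.25
OG = 259/(259 − 13.6) = 1.0554
FG = 259/(259 − 1.8) = 1.0070
ABV = (1.0554 − 1.0070)·131.25

6.3553 % ABV


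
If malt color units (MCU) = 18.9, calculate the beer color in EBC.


SRM = 1.4922·MCU^0.6859;  EBC = SRM·1.97
SRM = 1.4922·18.9^0.6859 = 11.2035
EBC = 11.2035·1.97

22.0708 EBC


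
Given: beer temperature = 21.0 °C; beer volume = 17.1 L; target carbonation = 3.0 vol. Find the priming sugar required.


residual = 14.695·(0.01821 + 0.09011·e^(−0.04·T));  sugar = (target − residual)·4.0·V
residual = 14.695·(0.01821 + 0.09011·e^(−0.04·21.0)) = 0.8393
sugar = (3.0 − 0.8393)·4.0·17.1

147.7951 g


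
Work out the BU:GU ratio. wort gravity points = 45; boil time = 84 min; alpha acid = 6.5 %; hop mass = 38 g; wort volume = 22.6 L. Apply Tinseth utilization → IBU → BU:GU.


U = 1.65·0.000125^(GP/1000)·(1−e^(−0.04t))/4.15;  IBU = (α/100)·m·U·1000/V;  BU:GU = IBU/GP
U = 1.65·0.000125^(45/1000)·(1−e^(−0.04·84))/4.15 = 0.2561
IBU = (6.5/100)·38·0.2561·1000/22.6 = 27.9919
BU:GU = 27.9919/45

0.6220


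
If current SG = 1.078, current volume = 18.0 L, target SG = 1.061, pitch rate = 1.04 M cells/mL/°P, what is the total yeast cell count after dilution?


V_w = V·((SG_c−1)/(SG_t−1)−1);  °P = 259 − 259/SG_t;  cells = rate·(V+V_w)·°P
V_w = 18.0·((1.078−1)/(1.061−1)−1) = 5.0164
V_final = 18.0 + 5.0164 = 23.0164
°P = 259 − 259/1.061 = 14.8907
cells = 1.04·23.0164·14.8907

356.4387 billion cells


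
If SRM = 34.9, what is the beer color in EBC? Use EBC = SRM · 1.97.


EBC = 34.9 · 1.97

68.7530 EBC


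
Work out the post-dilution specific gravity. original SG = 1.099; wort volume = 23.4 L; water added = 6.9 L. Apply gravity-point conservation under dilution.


SG_new = 1 + (SG_old − 1)·V_old/(V_old + V_water)
pts = (1.099 − 1)·1000·23.4/(23.4 + 6.9) = 76.4554
SG_new = 1 + 76.4554/1000

1.0765


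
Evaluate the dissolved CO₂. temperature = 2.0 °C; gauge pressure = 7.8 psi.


vols = (P + 14.695)·(0.01821 + 0.09011·e^(−0.04·T))
vols = (7.8 + 14.695)·(0.01821 + 0.09011·e^(−0.04·2.0))

2.2808 volumes


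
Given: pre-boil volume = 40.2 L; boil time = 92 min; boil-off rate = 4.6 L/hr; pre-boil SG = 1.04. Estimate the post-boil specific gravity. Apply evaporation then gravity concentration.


V_post = V_pre − rate·(t/60);  SG_post = 1 + (SG_pre−1)·V_pre/V_post
V_post = 40.2 − 4.6·(92/60) = 33.1467
SG_post = 1 + (1.04 − 1)·40.2/33.1467

1.0485


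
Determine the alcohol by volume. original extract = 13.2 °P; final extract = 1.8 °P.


SG = 259/(259 − P);  ABV = (OG − FG)·131.25
OG = 259/(259 − 13.2) = 1.0537
FG = 259/(259 − 1.8) = 1.0070
ABV = (1.0537 − 1.0070)·131.25

6.1299 % ABV


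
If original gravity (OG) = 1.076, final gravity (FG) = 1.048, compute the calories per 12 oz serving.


ABW = (OG−FG)·131.25·0.79/FG;  °P = 259 − 259/SG (for OG→OE and FG→AE);  RE = 0.1808·OE + 0.8192·AE;  Cal = (6.9·ABW + 4·(RE−0.1))·FG·3.55
ABW = (1.076 − 1.048)·131.25·0.79/1.048 = 2.7703
OE = 259 − 259/1.076 = 18.2937 °P
AE = 259 − 259/1.048 = 11.8626 °P
RE = 0.1808·18.2937 + 0.8192·11.8626 = 13.0253 °P
Cal = (6.9·2.7703 + 4·(13.0253−0.1))·1.048·3.55

263.4648 kcal


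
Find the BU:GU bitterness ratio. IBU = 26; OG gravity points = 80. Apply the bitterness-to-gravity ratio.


BU:GU = IBU / OG_points
BU:GU = 26 / 80

0.3250


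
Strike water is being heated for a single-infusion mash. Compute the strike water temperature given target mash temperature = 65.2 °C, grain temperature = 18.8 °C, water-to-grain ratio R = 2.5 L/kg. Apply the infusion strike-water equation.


T_strike = (0.41/R)·(T_mash − T_grain) + T_mash
T_strike = (0.41/2.5)·(65.2 − 18.8) + 65.2

72.8096 °C


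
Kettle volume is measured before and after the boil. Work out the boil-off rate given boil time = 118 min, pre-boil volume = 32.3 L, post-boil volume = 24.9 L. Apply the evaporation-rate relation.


rate = (V_pre − V_post) / (t_min/60)
rate = (32.3 − 24.9) / (118/60)

3.7627 L/hr


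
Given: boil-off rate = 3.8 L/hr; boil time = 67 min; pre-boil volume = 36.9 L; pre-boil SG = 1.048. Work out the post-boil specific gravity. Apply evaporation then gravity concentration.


V_post = V_pre − rate·(t/60);  SG_post = 1 + (SG_pre−1)·V_pre/V_post
V_post = 36.9 − 3.8·(67/60) = 32.6567
SG_post = 1 + (1.048 − 1)·36.9/32.6567

1.0542


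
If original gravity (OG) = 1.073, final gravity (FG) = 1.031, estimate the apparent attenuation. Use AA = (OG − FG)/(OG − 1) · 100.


AA = (1.073 − 1.031)/(1.073 − 1) · 100

57.5342 %


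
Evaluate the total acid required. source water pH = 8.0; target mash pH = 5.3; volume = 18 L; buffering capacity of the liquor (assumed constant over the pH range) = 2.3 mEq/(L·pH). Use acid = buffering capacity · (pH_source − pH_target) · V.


acid = 2.3 · (8.0 − 5.3) · 18

111.7800 mEq


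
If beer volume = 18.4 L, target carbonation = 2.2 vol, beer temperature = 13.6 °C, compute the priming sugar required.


residual = 14.695·(0.01821 + 0.09011·e^(−0.04·T));  sugar = (target − residual)·4.0·V
residual = 14.695·(0.01821 + 0.09011·e^(−0.04·13.6)) = 1.0362
sugar = (2.2 − 1.0362)·4.0·18.4

85.6578 g


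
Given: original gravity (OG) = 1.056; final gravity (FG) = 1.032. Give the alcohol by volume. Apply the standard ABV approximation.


ABV = (OG − FG) · 131.25
ABV = (1.056 − 1.032) · 131.25

3.1500 % ABV


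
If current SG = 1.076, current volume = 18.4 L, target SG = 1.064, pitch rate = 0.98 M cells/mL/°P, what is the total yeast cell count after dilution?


V_w = V·((SG_c−1)/(SG_t−1)−1);  °P = 259 − 259/SG_t;  cells = rate·(V+V_w)·°P
V_w = 18.4·((1.076−1)/(1.064−1)−1) = 3.4500
V_final = 18.4 + 3.4500 = 21.8500
°P = 259 − 259/1.064 = 15.5789
cells = 0.98·21.8500·15.5789

333.5920 billion cells


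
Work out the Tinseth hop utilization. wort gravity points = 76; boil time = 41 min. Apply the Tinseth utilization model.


U = 1.65·0.000125^(GP/1000) · (1 − e^(−0.04·t))/4.15
bigness = 1.65·0.000125^(76/1000) = 0.8334
boil_factor = (1 − e^(−0.04·41))/4.15 = 0.1942
U = 0.8334 · 0.1942

0.1619


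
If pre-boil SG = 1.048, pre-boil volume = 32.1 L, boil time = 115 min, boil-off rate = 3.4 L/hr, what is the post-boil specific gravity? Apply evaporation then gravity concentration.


V_post = V_pre − rate·(t/60);  SG_post = 1 + (SG_pre−1)·V_pre/V_post
V_post = 32.1 − 3.4·(115/60) = 25.5833
SG_post = 1 + (1.048 − 1)·32.1/25.5833

1.0602


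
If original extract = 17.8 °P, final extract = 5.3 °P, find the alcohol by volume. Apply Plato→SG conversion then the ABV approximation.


SG = 259/(259 − P);  ABV = (OG − FG)·131.25
OG = 259/(259 − 17.8) = 1.0738
FG = 259/(259 − 5.3) = 1.0209
ABV = (1.0738 − 1.0209)·131.25

6.9440 % ABV


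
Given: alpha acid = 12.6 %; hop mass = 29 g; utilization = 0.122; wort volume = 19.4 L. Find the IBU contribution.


IBU = (α/100)·mass·U·1000 / V
IBU = (12.6/100)·29·0.122·1000 / 19.4

22.9788 IBU


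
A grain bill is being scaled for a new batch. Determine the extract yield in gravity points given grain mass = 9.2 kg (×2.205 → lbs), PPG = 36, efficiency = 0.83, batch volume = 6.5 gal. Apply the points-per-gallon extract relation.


points = lbs × PPG × eff / vol
lbs = 9.2 × 2.205 = 20.2860
points = 20.2860 × 36 × 0.83 / 6.5

93.2532 points


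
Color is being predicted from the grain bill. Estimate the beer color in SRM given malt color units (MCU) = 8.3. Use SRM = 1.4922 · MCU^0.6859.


SRM = 1.4922 · 8.3^0.6859

6.3712 SRM


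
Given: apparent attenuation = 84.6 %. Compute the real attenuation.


RA = AA · 0.8192
RA = 84.6 · 0.8192

69.3043 %


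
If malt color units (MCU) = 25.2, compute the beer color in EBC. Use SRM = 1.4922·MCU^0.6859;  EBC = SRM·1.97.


SRM = 1.4922·25.2^0.6859 = 13.6473
EBC = 13.6473·1.97

26.8852 EBC


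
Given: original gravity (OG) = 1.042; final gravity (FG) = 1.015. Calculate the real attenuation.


AA = (OG−FG)/(OG−1)·100;  RA = AA·0.8192
AA = (1.042 − 1.015)/(1.042 − 1)·100 = 64.2857
RA = 64.2857·0.8192

52.6629 %


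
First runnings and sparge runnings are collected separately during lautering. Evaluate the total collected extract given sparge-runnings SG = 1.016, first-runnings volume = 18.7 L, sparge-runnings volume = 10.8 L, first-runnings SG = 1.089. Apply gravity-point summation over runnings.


total = Σ (SG_i − 1)·1000·V_i
first = (1.089 − 1)·1000·18.7 = 1664.3000
sparge = (1.016 − 1)·1000·10.8 = 172.8000
total = 1664.3000 + 172.8000

1837.1000 gravity·L


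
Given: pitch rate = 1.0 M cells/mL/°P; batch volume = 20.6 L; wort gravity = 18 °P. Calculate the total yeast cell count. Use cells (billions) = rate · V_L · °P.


cells = 1.0 · 20.6 · 18

370.8000 billion cells


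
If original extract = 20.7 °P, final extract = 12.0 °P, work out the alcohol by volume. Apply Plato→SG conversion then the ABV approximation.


SG = 259/(259 − P);  ABV = (OG − FG)·131.25
OG = 259/(259 − 20.7) = 1.0869
FG = 259/(259 − 12.0) = 1.0486
ABV = (1.0869 − 1.0486)·131.25

5.0246 % ABV


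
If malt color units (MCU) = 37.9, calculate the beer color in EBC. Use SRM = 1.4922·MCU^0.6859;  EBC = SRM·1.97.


SRM = 1.4922·37.9^0.6859 = 18.0558
EBC = 18.0558·1.97

35.5698 EBC


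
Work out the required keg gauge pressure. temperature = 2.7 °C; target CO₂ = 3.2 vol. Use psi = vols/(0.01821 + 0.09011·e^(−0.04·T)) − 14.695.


psi = 3.2/(0.01821 + 0.09011·e^(−0.04·2.7)) − 14.695

17.5972 psi


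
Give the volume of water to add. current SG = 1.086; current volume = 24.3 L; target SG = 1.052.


V_water = V·((SG_curr − 1)/(SG_target − 1) − 1)
V_water = 24.3·((1.086 − 1)/(1.052 − 1) − 1)

15.8885 L


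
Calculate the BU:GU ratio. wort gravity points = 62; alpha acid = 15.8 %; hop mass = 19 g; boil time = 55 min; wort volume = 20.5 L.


U = 1.65·0.000125^(GP/1000)·(1−e^(−0.04t))/4.15;  IBU = (α/100)·m·U·1000/V;  BU:GU = IBU/GP
U = 1.65·0.000125^(62/1000)·(1−e^(−0.04·55))/4.15 = 0.2025
IBU = (15.8/100)·19·0.2025·1000/20.5 = 29.6551
BU:GU = 29.6551/62

0.4783


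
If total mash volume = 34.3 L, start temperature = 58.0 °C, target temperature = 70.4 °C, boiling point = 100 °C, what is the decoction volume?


V_dec = V_total·(T_target − T_start)/(T_boil − T_start)
V_dec = 34.3·(70.4 − 58.0)/(100 − 58.0)

10.1267 L


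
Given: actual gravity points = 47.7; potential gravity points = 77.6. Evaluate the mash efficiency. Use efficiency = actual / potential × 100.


efficiency = 47.7 / 77.6 × 100

61.4691 %


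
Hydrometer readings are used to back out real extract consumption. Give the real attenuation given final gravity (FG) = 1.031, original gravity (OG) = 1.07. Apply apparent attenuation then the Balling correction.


AA = (OG−FG)/(OG−1)·100;  RA = AA·0.8192
AA = (1.07 − 1.031)/(1.07 − 1)·100 = 55.7143
RA = 55.7143·0.8192

45.6411 %


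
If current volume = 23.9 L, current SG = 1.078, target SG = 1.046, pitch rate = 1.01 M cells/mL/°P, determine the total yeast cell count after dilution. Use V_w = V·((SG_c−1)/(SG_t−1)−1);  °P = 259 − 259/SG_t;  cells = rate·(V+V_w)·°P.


V_w = 23.9·((1.078−1)/(1.046−1)−1) = 16.6261
V_final = 23.9 + 16.6261 = 40.5261
°P = 259 − 259/1.046 = 11.3901
cells = 1.01·40.5261·11.3901

466.2104 billion cells


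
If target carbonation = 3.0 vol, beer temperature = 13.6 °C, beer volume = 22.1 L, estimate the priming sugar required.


residual = 14.695·(0.01821 + 0.09011·e^(−0.04·T));  sugar = (target − residual)·4.0·V
residual = 14.695·(0.01821 + 0.09011·e^(−0.04·13.6)) = 1.0362
sugar = (3.0 − 1.0362)·4.0·22.1

173.6025 g
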